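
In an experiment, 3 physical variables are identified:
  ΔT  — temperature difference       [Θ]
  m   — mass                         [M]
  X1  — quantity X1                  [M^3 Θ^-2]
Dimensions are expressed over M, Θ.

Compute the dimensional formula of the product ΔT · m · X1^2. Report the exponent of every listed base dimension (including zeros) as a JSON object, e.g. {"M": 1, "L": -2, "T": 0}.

{"M": 7, "Θ": -3}

Exponent matrix [M,Θ] × [ΔT,m,X1]:
  M: [ 0  1  3]
  Θ: [ 1  0 -2]
  [M]: (1)·0+(1)·1+(2)·3 = 7
  [Θ]: (1)·1+(1)·0+(2)·-2 = -3
⇒ M^7 Θ^-3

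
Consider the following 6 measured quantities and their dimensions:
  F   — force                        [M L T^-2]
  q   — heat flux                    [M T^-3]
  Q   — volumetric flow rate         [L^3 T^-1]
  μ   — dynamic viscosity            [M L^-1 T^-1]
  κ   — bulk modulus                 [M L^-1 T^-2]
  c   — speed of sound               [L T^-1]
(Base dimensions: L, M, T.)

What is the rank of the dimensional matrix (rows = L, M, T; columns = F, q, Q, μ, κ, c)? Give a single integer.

3

Exponent matrix [L,M,T] × [F,q,Q,μ,κ,c]:
  L: [ 1  0  3 -1 -1  1]
  M: [ 1  1  0  1  1  0]
  T: [-2 -3 -1 -1 -2 -1]
Row reduction gives pivot columns F,q,Q; rank = 3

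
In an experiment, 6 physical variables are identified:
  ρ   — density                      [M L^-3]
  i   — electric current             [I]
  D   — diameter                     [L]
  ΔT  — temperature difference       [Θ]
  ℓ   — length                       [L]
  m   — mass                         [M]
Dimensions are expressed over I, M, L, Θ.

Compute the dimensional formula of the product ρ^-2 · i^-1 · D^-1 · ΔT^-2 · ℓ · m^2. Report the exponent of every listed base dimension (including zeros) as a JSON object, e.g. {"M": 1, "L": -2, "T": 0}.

Write exponents as rows I,M,L,Θ / cols ρ,i,D,ΔT,ℓ,m:
  I: [ 0  1  0  0  0  0]
  M: [ 1  0  0  0  0  1]
  L: [-3  0  1  0  1  0]
  Θ: [ 0  0  0  1  0  0]
  [I]: (-2)·0+(-1)·1+(-1)·0+(-2)·0+(1)·0+(2)·0 = -1
  [M]: (-2)·1+(-1)·0+(-1)·0+(-2)·0+(1)·0+(2)·1 = 0
  [L]: (-2)·-3+(-1)·0+(-1)·1+(-2)·0+(1)·1+(2)·0 = 6
  [Θ]: (-2)·0+(-1)·0+(-1)·0+(-2)·1+(1)·0+(2)·0 = -2
⇒ I^-1 L^6 Θ^-2

{"I": -1, "M": 0, "L": 6, "Θ": -2}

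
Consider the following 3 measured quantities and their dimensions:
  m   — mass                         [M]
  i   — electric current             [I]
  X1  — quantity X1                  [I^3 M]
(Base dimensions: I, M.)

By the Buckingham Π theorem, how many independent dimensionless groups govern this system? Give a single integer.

Exponent matrix [I,M] × [m,i,X1]:
  I: [ 0  1  3]
  M: [ 1  0  1]
Row reduction gives pivot columns m,i; rank = 2
Π count = n − r = 3 − 2 = 1

1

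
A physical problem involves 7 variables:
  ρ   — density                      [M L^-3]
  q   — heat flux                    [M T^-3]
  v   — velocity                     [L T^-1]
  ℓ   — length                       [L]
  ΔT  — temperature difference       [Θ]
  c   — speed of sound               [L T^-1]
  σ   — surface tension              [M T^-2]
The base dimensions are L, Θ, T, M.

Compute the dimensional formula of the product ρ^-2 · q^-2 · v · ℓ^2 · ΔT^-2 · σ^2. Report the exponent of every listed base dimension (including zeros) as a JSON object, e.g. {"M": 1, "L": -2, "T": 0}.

Exponent matrix [L,Θ,T,M] × [ρ,q,v,ℓ,ΔT,c,σ]:
  L: [-3  0  1  1  0  1  0]
  Θ: [ 0  0  0  0  1  0  0]
  T: [ 0 -3 -1  0  0 -1 -2]
  M: [ 1  1  0  0  0  0  1]
  [L]: (-2)·-3+(-2)·0+(1)·1+(2)·1+(-2)·0+(2)·0 = 9
  [Θ]: (-2)·0+(-2)·0+(1)·0+(2)·0+(-2)·1+(2)·0 = -2
  [T]: (-2)·0+(-2)·-3+(1)·-1+(2)·0+(-2)·0+(2)·-2 = 1
  [M]: (-2)·1+(-2)·1+(1)·0+(2)·0+(-2)·0+(2)·1 = -2
⇒ L^9 Θ^-2 T M^-2

{"L": 9, "Θ": -2, "T": 1, "M": -2}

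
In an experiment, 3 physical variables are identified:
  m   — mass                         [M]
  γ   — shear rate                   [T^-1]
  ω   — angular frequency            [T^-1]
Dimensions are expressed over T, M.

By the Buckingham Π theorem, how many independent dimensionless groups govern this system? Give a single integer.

1

Write exponents as rows T,M / cols m,γ,ω:
  T: [ 0 -1 -1]
  M: [ 1  0  0]
Echelon form has 2 nonzero rows (pivots: m,γ)
n=3, r=2 ⇒ 1 dimensionless group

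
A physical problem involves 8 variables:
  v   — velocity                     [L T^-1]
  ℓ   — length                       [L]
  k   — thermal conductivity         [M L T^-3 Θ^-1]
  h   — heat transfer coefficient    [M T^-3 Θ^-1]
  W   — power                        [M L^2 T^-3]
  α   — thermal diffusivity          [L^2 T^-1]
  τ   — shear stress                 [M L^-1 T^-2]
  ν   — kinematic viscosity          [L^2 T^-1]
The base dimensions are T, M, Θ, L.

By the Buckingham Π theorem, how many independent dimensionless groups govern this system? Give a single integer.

4

Write exponents as rows T,M,Θ,L / cols v,ℓ,k,h,W,α,τ,ν:
  T: [-1  0 -3 -3 -3 -1 -2 -1]
  M: [ 0  0  1  1  1  0  1  0]
  Θ: [ 0  0 -1 -1  0  0  0  0]
  L: [ 1  1  1  0  2  2 -1  2]
RREF → pivots at {v,ℓ,k,W} ⇒ r = 4
Π count = n − r = 8 − 4 = 4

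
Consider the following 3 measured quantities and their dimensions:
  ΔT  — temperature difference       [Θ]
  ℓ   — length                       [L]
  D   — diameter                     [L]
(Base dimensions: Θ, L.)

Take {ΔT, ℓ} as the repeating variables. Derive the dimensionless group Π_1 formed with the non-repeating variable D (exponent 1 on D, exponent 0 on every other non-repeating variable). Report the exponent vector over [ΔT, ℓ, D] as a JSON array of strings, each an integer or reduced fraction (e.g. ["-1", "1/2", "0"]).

["0", "-1", "1"]

Write exponents as rows Θ,L / cols ΔT,ℓ,D:
  Θ: [ 1  0  0]
  L: [ 0  1  1]
Echelon form has 2 nonzero rows (pivots: ΔT,ℓ)
Repeat: ΔT,ℓ; free: D
RREF:
  r0: [   1    0    0]
  r1: [   0    1    1]
Fix exponent of D at 1; solve each RREF row for its pivot's exponent:
  r0: exp(ΔT) + (0)·1 = 0 ⇒ exp(ΔT) = 0
  r1: exp(ℓ) + (1)·1 = 0 ⇒ exp(ℓ) = -1
Π_1 = ℓ^-1 · D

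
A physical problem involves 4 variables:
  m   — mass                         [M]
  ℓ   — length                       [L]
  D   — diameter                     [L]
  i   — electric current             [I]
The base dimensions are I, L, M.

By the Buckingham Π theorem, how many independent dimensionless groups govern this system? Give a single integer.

1

Write exponents as rows I,L,M / cols m,ℓ,D,i:
  I: [ 0  0  0  1]
  L: [ 0  1  1  0]
  M: [ 1  0  0  0]
Row reduction gives pivot columns m,ℓ,i; rank = 3
Π count = n − r = 4 − 3 = 1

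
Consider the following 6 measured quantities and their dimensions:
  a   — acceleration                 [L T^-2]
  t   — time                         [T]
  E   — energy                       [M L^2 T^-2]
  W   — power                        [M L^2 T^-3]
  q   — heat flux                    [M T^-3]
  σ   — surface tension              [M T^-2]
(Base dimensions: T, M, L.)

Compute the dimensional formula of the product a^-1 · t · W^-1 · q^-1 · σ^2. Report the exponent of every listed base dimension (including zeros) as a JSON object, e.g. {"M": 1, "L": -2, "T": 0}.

Dimensional matrix (T×M×L by a×t×E×W×q×σ):
  T: [-2  1 -2 -3 -3 -2]
  M: [ 0  0  1  1  1  1]
  L: [ 1  0  2  2  0  0]
  [T]: (-1)·-2+(1)·1+(-1)·-3+(-1)·-3+(2)·-2 = 5
  [M]: (-1)·0+(1)·0+(-1)·1+(-1)·1+(2)·1 = 0
  [L]: (-1)·1+(1)·0+(-1)·2+(-1)·0+(2)·0 = -3
⇒ T^5 L^-3

{"T": 5, "M": 0, "L": -3}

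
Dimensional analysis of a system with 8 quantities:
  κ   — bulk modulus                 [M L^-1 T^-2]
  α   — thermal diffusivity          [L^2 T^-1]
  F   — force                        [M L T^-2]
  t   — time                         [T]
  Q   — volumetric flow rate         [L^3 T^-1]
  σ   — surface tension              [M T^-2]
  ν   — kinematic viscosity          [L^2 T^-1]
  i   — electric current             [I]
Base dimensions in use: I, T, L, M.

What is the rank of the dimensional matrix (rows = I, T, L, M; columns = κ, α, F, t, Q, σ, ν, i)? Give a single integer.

Write exponents as rows I,T,L,M / cols κ,α,F,t,Q,σ,ν,i:
  I: [ 0  0  0  0  0  0  0  1]
  T: [-2 -1 -2  1 -1 -2 -1  0]
  L: [-1  2  1  0  3  0  2  0]
  M: [ 1  0  1  0  0  1  0  0]
Row reduction gives pivot columns κ,α,F,i; rank = 4

4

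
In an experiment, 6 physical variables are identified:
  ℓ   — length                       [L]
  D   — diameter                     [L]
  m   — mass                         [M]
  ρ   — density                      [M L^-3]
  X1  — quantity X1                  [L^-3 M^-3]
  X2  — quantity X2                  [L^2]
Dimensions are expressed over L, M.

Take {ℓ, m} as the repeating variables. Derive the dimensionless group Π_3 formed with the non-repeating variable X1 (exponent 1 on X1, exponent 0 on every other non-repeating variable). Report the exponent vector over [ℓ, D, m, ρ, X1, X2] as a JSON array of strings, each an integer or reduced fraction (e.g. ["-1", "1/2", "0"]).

["3", "0", "3", "0", "1", "0"]

Dimensional matrix (L×M by ℓ×D×m×ρ×X1×X2):
  L: [ 1  1  0 -3 -3  2]
  M: [ 0  0  1  1 -3  0]
RREF → pivots at {ℓ,m} ⇒ r = 2
Repeat: ℓ,m; free: D,ρ,X1,X2
RREF:
  r0: [   1    1    0   -3   -3    2]
  r1: [   0    0    1    1   -3    0]
Fix exponent of X1 at 1, D at 0, ρ at 0, X2 at 0; solve each RREF row for its pivot's exponent:
  r0: exp(ℓ) + (-3)·1 = 0 ⇒ exp(ℓ) = 3
  r1: exp(m) + (-3)·1 = 0 ⇒ exp(m) = 3
Π_3 = ℓ^3 · m^3 · X1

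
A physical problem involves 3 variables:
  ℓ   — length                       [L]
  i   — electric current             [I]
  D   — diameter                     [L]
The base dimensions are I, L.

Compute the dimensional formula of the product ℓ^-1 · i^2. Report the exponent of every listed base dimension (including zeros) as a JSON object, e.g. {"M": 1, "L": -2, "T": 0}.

Dimensional matrix (I×L by ℓ×i×D):
  I: [ 0  1  0]
  L: [ 1  0  1]
  [I]: (-1)·0+(2)·1 = 2
  [L]: (-1)·1+(2)·0 = -1
⇒ I^2 L^-1

{"I": 2, "L": -1}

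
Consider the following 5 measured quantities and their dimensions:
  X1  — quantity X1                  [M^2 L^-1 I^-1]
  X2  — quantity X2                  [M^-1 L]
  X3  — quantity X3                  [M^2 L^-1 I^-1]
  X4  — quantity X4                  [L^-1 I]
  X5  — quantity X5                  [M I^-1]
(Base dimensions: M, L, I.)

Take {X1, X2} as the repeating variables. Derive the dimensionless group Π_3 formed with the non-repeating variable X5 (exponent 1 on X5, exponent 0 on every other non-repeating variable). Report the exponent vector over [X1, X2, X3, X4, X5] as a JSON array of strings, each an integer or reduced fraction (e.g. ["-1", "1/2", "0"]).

Dimensional matrix (M×L×I by X1×X2×X3×X4×X5):
  M: [ 2 -1  2  0  1]
  L: [-1  1 -1 -1  0]
  I: [-1  0 -1  1 -1]
Row reduction gives pivot columns X1,X2; rank = 2
Pivot set = {X1,X2}, free = {X3,X4,X5}
RREF:
  r0: [   1    0    1   -1    1]
  r1: [   0    1    0   -2    1]
  r2: [   0    0    0    0    0]
Fix exponent of X5 at 1, X3 at 0, X4 at 0; solve each RREF row for its pivot's exponent:
  r0: exp(X1) + (1)·1 = 0 ⇒ exp(X1) = -1
  r1: exp(X2) + (1)·1 = 0 ⇒ exp(X2) = -1
Π_3 = X1^-1 · X2^-1 · X5

["-1", "-1", "0", "0", "1"]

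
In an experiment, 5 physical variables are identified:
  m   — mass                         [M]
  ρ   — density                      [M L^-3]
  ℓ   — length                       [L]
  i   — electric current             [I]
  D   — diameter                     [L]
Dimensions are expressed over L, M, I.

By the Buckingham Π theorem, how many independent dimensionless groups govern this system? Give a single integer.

Write exponents as rows L,M,I / cols m,ρ,ℓ,i,D:
  L: [ 0 -3  1  0  1]
  M: [ 1  1  0  0  0]
  I: [ 0  0  0  1  0]
Row reduction gives pivot columns m,ρ,i; rank = 3
5 vars − rank 3 = 2 Π groups

2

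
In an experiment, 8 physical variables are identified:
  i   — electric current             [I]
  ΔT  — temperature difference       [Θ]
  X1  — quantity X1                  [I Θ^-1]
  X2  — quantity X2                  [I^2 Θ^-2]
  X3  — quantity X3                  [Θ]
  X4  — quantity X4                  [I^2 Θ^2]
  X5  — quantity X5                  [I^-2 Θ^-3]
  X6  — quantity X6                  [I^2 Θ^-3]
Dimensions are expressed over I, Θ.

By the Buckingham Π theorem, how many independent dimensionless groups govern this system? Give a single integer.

Exponent matrix [I,Θ] × [i,ΔT,X1,X2,X3,X4,X5,X6]:
  I: [ 1  0  1  2  0  2 -2  2]
  Θ: [ 0  1 -1 -2  1  2 -3 -3]
Echelon form has 2 nonzero rows (pivots: i,ΔT)
8 vars − rank 2 = 6 Π groups

6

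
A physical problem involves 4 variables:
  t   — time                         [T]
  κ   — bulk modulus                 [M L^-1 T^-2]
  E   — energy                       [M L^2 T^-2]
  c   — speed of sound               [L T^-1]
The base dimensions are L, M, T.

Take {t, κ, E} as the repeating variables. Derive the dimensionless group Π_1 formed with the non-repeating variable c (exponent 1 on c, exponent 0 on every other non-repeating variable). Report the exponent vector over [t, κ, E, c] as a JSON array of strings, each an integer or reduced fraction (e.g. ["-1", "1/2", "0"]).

["1", "1/3", "-1/3", "1"]

Exponent matrix [L,M,T] × [t,κ,E,c]:
  L: [ 0 -1  2  1]
  M: [ 0  1  1  0]
  T: [ 1 -2 -2 -1]
Echelon form has 3 nonzero rows (pivots: t,κ,E)
Repeat: t,κ,E; free: c
RREF:
  r0: [   1    0    0   -1]
  r1: [   0    1    0 -1/3]
  r2: [   0    0    1  1/3]
Fix exponent of c at 1; solve each RREF row for its pivot's exponent:
  r0: exp(t) + (-1)·1 = 0 ⇒ exp(t) = 1
  r1: exp(κ) + (-1/3)·1 = 0 ⇒ exp(κ) = 1/3
  r2: exp(E) + (1/3)·1 = 0 ⇒ exp(E) = -1/3
Π_1 = t · κ^(1/3) · E^(-1/3) · c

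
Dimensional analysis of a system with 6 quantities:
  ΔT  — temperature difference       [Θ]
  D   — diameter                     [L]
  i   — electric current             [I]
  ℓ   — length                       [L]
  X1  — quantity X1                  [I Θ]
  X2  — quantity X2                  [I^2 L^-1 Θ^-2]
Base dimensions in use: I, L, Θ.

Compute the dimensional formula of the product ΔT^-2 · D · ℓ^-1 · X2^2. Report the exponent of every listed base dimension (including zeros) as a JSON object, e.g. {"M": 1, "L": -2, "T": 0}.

{"I": 4, "L": -2, "Θ": -6}

Exponent matrix [I,L,Θ] × [ΔT,D,i,ℓ,X1,X2]:
  I: [ 0  0  1  0  1  2]
  L: [ 0  1  0  1  0 -1]
  Θ: [ 1  0  0  0  1 -2]
  [I]: (-2)·0+(1)·0+(-1)·0+(2)·2 = 4
  [L]: (-2)·0+(1)·1+(-1)·1+(2)·-1 = -2
  [Θ]: (-2)·1+(1)·0+(-1)·0+(2)·-2 = -6
⇒ I^4 L^-2 Θ^-6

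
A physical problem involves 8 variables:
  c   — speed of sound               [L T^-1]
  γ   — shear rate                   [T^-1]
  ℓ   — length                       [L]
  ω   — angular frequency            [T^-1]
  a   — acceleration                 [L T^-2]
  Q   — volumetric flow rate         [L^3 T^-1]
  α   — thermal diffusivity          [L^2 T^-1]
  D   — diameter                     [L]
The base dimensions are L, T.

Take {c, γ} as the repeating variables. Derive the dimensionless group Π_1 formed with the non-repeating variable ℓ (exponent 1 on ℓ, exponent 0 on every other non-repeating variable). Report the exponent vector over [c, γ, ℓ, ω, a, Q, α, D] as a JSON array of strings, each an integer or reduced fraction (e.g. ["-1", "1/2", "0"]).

["-1", "1", "1", "0", "0", "0", "0", "0"]

Write exponents as rows L,T / cols c,γ,ℓ,ω,a,Q,α,D:
  L: [ 1  0  1  0  1  3  2  1]
  T: [-1 -1  0 -1 -2 -1 -1  0]
RREF → pivots at {c,γ} ⇒ r = 2
Pivot set = {c,γ}, free = {ℓ,ω,a,Q,α,D}
RREF:
  r0: [   1    0    1    0    1    3    2    1]
  r1: [   0    1   -1    1    1   -2   -1   -1]
Fix exponent of ℓ at 1, ω at 0, a at 0, Q at 0, α at 0, D at 0; solve each RREF row for its pivot's exponent:
  r0: exp(c) + (1)·1 = 0 ⇒ exp(c) = -1
  r1: exp(γ) + (-1)·1 = 0 ⇒ exp(γ) = 1
Π_1 = c^-1 · γ · ℓ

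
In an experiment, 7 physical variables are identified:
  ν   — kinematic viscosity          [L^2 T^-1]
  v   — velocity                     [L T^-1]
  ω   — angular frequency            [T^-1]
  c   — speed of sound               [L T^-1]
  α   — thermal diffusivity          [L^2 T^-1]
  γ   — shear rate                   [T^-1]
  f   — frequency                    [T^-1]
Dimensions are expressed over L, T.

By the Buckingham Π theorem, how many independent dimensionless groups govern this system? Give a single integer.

5

Write exponents as rows L,T / cols ν,v,ω,c,α,γ,f:
  L: [ 2  1  0  1  2  0  0]
  T: [-1 -1 -1 -1 -1 -1 -1]
Row reduction gives pivot columns ν,v; rank = 2
7 vars − rank 2 = 5 Π groups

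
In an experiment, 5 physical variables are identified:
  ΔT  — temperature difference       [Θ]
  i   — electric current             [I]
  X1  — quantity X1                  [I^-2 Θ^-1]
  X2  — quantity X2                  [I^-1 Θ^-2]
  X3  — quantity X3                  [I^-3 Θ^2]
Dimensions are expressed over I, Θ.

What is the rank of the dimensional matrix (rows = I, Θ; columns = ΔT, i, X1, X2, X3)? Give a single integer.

Write exponents as rows I,Θ / cols ΔT,i,X1,X2,X3:
  I: [ 0  1 -2 -1 -3]
  Θ: [ 1  0 -1 -2  2]
RREF → pivots at {ΔT,i} ⇒ r = 2

2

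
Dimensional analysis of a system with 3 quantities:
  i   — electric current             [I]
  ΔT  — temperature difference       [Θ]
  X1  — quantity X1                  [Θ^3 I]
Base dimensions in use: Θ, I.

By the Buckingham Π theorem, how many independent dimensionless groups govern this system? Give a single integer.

Exponent matrix [Θ,I] × [i,ΔT,X1]:
  Θ: [ 0  1  3]
  I: [ 1  0  1]
Row reduction gives pivot columns i,ΔT; rank = 2
Π count = n − r = 3 − 2 = 1

1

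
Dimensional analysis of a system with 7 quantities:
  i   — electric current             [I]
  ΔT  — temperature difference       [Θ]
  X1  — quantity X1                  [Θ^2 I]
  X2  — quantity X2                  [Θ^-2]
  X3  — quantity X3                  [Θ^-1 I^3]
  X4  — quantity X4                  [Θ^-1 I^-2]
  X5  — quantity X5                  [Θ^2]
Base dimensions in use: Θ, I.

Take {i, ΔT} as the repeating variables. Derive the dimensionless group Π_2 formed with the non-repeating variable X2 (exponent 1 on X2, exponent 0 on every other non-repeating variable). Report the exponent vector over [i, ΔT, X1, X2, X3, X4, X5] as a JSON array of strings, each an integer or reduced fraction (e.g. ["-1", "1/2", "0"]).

Write exponents as rows Θ,I / cols i,ΔT,X1,X2,X3,X4,X5:
  Θ: [ 0  1  2 -2 -1 -1  2]
  I: [ 1  0  1  0  3 -2  0]
Echelon form has 2 nonzero rows (pivots: i,ΔT)
Pivot set = {i,ΔT}, free = {X1,X2,X3,X4,X5}
RREF:
  r0: [   1    0    1    0    3   -2    0]
  r1: [   0    1    2   -2   -1   -1    2]
Fix exponent of X2 at 1, X1 at 0, X3 at 0, X4 at 0, X5 at 0; solve each RREF row for its pivot's exponent:
  r0: exp(i) + (0)·1 = 0 ⇒ exp(i) = 0
  r1: exp(ΔT) + (-2)·1 = 0 ⇒ exp(ΔT) = 2
Π_2 = ΔT^2 · X2

["0", "2", "0", "1", "0", "0", "0"]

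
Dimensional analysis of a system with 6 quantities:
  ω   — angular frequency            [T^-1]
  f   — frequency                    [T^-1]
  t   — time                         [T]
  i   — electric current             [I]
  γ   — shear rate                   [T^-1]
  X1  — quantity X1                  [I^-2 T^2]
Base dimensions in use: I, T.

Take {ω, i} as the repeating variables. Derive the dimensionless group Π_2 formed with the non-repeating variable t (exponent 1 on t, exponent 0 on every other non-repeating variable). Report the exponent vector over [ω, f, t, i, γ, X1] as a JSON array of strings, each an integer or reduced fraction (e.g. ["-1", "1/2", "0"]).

["1", "0", "1", "0", "0", "0"]

Dimensional matrix (I×T by ω×f×t×i×γ×X1):
  I: [ 0  0  0  1  0 -2]
  T: [-1 -1  1  0 -1  2]
Echelon form has 2 nonzero rows (pivots: ω,i)
Pivot set = {ω,i}, free = {f,t,γ,X1}
RREF:
  r0: [   1    1   -1    0    1   -2]
  r1: [   0    0    0    1    0   -2]
Fix exponent of t at 1, f at 0, γ at 0, X1 at 0; solve each RREF row for its pivot's exponent:
  r0: exp(ω) + (-1)·1 = 0 ⇒ exp(ω) = 1
  r1: exp(i) + (0)·1 = 0 ⇒ exp(i) = 0
Π_2 = ω · t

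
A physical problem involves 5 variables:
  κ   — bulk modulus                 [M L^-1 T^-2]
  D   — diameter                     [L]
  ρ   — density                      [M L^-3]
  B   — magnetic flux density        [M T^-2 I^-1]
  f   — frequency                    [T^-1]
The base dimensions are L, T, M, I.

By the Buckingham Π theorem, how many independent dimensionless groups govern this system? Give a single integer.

1

Exponent matrix [L,T,M,I] × [κ,D,ρ,B,f]:
  L: [-1  1 -3  0  0]
  T: [-2  0  0 -2 -1]
  M: [ 1  0  1  1  0]
  I: [ 0  0  0 -1  0]
Echelon form has 4 nonzero rows (pivots: κ,D,ρ,B)
n=5, r=4 ⇒ 1 dimensionless group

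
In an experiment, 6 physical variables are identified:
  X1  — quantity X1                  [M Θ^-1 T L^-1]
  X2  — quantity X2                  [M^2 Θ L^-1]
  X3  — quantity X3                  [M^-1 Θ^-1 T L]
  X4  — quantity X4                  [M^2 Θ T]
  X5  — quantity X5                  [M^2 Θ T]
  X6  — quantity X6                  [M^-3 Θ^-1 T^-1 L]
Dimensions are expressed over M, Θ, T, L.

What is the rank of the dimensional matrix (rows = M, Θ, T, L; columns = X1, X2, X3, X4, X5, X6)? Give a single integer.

Write exponents as rows M,Θ,T,L / cols X1,X2,X3,X4,X5,X6:
  M: [ 1  2 -1  2  2 -3]
  Θ: [-1  1 -1  1  1 -1]
  T: [ 1  0  1  1  1 -1]
  L: [-1 -1  1  0  0  1]
Row reduction gives pivot columns X1,X2,X3; rank = 3

3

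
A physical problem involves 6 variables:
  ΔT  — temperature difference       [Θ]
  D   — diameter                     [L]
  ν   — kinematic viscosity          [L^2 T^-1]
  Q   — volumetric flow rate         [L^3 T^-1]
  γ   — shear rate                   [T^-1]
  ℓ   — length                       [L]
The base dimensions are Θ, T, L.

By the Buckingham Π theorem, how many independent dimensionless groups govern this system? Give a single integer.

Write exponents as rows Θ,T,L / cols ΔT,D,ν,Q,γ,ℓ:
  Θ: [ 1  0  0  0  0  0]
  T: [ 0  0 -1 -1 -1  0]
  L: [ 0  1  2  3  0  1]
RREF → pivots at {ΔT,D,ν} ⇒ r = 3
n=6, r=3 ⇒ 3 dimensionless groups

3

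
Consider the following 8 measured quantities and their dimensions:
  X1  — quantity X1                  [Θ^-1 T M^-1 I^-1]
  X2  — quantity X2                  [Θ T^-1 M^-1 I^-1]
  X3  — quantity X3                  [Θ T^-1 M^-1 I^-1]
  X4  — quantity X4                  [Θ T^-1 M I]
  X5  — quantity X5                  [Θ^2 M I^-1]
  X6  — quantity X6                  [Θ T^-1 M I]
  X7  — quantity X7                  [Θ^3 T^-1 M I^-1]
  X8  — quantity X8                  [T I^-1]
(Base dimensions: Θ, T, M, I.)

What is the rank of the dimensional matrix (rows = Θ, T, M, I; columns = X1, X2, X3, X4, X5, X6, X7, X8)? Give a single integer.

Write exponents as rows Θ,T,M,I / cols X1,X2,X3,X4,X5,X6,X7,X8:
  Θ: [-1  1  1  1  2  1  3  0]
  T: [ 1 -1 -1 -1  0 -1 -1  1]
  M: [-1 -1 -1  1  1  1  1  0]
  I: [-1 -1 -1  1 -1  1 -1 -1]
RREF → pivots at {X1,X2,X5} ⇒ r = 3

3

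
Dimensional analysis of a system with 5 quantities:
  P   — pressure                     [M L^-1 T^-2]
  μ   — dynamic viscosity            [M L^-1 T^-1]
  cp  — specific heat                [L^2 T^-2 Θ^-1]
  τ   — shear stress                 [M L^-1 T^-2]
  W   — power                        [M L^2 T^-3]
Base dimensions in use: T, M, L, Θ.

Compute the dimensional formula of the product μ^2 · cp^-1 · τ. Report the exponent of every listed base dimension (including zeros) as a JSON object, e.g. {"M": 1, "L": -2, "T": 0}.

{"T": -2, "M": 3, "L": -5, "Θ": 1}

Dimensional matrix (T×M×L×Θ by P×μ×cp×τ×W):
  T: [-2 -1 -2 -2 -3]
  M: [ 1  1  0  1  1]
  L: [-1 -1  2 -1  2]
  Θ: [ 0  0 -1  0  0]
  [T]: (2)·-1+(-1)·-2+(1)·-2 = -2
  [M]: (2)·1+(-1)·0+(1)·1 = 3
  [L]: (2)·-1+(-1)·2+(1)·-1 = -5
  [Θ]: (2)·0+(-1)·-1+(1)·0 = 1
⇒ T^-2 M^3 L^-5 Θ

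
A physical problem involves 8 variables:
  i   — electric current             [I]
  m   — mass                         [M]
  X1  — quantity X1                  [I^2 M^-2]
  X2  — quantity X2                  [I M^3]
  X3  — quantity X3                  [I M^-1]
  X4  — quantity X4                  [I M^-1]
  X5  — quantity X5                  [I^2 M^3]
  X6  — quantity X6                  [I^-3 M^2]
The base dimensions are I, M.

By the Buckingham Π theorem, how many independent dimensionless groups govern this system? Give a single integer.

6

Write exponents as rows I,M / cols i,m,X1,X2,X3,X4,X5,X6:
  I: [ 1  0  2  1  1  1  2 -3]
  M: [ 0  1 -2  3 -1 -1  3  2]
RREF → pivots at {i,m} ⇒ r = 2
Π count = n − r = 8 − 2 = 6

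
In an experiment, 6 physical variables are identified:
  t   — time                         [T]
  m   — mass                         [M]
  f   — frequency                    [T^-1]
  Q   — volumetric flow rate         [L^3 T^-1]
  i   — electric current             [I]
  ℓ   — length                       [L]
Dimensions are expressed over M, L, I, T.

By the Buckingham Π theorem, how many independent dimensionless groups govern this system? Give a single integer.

2

Dimensional matrix (M×L×I×T by t×m×f×Q×i×ℓ):
  M: [ 0  1  0  0  0  0]
  L: [ 0  0  0  3  0  1]
  I: [ 0  0  0  0  1  0]
  T: [ 1  0 -1 -1  0  0]
RREF → pivots at {t,m,Q,i} ⇒ r = 4
6 vars − rank 4 = 2 Π groups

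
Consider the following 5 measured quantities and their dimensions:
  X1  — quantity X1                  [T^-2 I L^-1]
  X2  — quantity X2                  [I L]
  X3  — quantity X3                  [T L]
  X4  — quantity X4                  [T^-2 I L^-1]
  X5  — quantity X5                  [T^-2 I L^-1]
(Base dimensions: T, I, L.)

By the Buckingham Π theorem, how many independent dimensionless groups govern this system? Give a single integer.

Write exponents as rows T,I,L / cols X1,X2,X3,X4,X5:
  T: [-2  0  1 -2 -2]
  I: [ 1  1  0  1  1]
  L: [-1  1  1 -1 -1]
Echelon form has 2 nonzero rows (pivots: X1,X2)
5 vars − rank 2 = 3 Π groups

3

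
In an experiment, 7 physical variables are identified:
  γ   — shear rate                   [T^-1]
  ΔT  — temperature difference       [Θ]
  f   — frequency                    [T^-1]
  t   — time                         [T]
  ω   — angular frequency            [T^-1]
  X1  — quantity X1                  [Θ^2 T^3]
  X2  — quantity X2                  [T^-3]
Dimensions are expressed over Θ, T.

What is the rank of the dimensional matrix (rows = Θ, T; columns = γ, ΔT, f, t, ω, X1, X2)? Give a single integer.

Exponent matrix [Θ,T] × [γ,ΔT,f,t,ω,X1,X2]:
  Θ: [ 0  1  0  0  0  2  0]
  T: [-1  0 -1  1 -1  3 -3]
Echelon form has 2 nonzero rows (pivots: γ,ΔT)

2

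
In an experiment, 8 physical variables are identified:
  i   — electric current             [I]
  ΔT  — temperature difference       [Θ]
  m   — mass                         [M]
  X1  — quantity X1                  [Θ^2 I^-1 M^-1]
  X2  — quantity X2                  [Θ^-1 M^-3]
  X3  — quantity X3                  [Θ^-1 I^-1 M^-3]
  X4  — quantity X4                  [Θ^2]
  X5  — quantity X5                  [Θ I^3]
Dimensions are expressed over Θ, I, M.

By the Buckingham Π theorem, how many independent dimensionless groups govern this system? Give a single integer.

Write exponents as rows Θ,I,M / cols i,ΔT,m,X1,X2,X3,X4,X5:
  Θ: [ 0  1  0  2 -1 -1  2  1]
  I: [ 1  0  0 -1  0 -1  0  3]
  M: [ 0  0  1 -1 -3 -3  0  0]
RREF → pivots at {i,ΔT,m} ⇒ r = 3
n=8, r=3 ⇒ 5 dimensionless groups

5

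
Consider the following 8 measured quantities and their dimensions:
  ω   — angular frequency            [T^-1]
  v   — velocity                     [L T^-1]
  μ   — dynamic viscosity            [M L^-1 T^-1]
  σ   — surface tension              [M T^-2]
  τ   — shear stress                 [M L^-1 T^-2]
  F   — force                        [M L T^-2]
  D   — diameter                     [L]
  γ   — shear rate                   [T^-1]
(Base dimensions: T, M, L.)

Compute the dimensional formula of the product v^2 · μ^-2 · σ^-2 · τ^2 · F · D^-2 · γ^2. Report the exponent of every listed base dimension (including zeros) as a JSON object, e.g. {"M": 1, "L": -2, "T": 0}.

{"T": -4, "M": -1, "L": 1}

Exponent matrix [T,M,L] × [ω,v,μ,σ,τ,F,D,γ]:
  T: [-1 -1 -1 -2 -2 -2  0 -1]
  M: [ 0  0  1  1  1  1  0  0]
  L: [ 0  1 -1  0 -1  1  1  0]
  [T]: (2)·-1+(-2)·-1+(-2)·-2+(2)·-2+(1)·-2+(-2)·0+(2)·-1 = -4
  [M]: (2)·0+(-2)·1+(-2)·1+(2)·1+(1)·1+(-2)·0+(2)·0 = -1
  [L]: (2)·1+(-2)·-1+(-2)·0+(2)·-1+(1)·1+(-2)·1+(2)·0 = 1
⇒ T^-4 M^-1 L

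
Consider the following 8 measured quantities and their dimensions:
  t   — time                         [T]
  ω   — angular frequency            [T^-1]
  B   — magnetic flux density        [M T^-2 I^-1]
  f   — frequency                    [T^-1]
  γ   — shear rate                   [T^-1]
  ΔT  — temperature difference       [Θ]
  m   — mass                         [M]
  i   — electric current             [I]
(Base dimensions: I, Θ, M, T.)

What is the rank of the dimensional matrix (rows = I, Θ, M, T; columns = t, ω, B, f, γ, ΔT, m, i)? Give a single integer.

Write exponents as rows I,Θ,M,T / cols t,ω,B,f,γ,ΔT,m,i:
  I: [ 0  0 -1  0  0  0  0  1]
  Θ: [ 0  0  0  0  0  1  0  0]
  M: [ 0  0  1  0  0  0  1  0]
  T: [ 1 -1 -2 -1 -1  0  0  0]
Row reduction gives pivot columns t,B,ΔT,m; rank = 4

4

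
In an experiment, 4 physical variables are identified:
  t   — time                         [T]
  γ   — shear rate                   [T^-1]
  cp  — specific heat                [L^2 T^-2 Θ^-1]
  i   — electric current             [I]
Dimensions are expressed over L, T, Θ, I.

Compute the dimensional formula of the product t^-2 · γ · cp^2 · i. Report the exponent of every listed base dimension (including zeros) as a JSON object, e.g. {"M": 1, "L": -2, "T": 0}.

{"L": 4, "T": -7, "Θ": -2, "I": 1}

Dimensional matrix (L×T×Θ×I by t×γ×cp×i):
  L: [ 0  0  2  0]
  T: [ 1 -1 -2  0]
  Θ: [ 0  0 -1  0]
  I: [ 0  0  0  1]
  [L]: (-2)·0+(1)·0+(2)·2+(1)·0 = 4
  [T]: (-2)·1+(1)·-1+(2)·-2+(1)·0 = -7
  [Θ]: (-2)·0+(1)·0+(2)·-1+(1)·0 = -2
  [I]: (-2)·0+(1)·0+(2)·0+(1)·1 = 1
⇒ L^4 T^-7 Θ^-2 I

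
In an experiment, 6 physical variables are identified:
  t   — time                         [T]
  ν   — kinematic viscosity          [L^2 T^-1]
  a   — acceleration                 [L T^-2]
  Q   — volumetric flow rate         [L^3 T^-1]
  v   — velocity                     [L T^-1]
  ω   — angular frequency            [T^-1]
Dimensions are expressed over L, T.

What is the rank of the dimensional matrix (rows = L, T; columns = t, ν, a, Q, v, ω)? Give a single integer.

Write exponents as rows L,T / cols t,ν,a,Q,v,ω:
  L: [ 0  2  1  3  1  0]
  T: [ 1 -1 -2 -1 -1 -1]
Row reduction gives pivot columns t,ν; rank = 2

2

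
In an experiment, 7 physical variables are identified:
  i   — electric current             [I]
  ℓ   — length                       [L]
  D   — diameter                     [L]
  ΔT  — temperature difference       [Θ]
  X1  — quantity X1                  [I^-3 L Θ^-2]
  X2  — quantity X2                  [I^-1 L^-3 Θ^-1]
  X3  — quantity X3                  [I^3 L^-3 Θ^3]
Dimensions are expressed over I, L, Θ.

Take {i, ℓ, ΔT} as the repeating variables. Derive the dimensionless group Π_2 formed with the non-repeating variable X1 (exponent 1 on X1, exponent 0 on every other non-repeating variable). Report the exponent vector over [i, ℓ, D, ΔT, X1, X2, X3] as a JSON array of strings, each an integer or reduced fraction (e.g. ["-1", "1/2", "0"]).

Write exponents as rows I,L,Θ / cols i,ℓ,D,ΔT,X1,X2,X3:
  I: [ 1  0  0  0 -3 -1  3]
  L: [ 0  1  1  0  1 -3 -3]
  Θ: [ 0  0  0  1 -2 -1  3]
RREF → pivots at {i,ℓ,ΔT} ⇒ r = 3
Pivot set = {i,ℓ,ΔT}, free = {D,X1,X2,X3}
RREF:
  r0: [   1    0    0    0   -3   -1    3]
  r1: [   0    1    1    0    1   -3   -3]
  r2: [   0    0    0    1   -2   -1    3]
Fix exponent of X1 at 1, D at 0, X2 at 0, X3 at 0; solve each RREF row for its pivot's exponent:
  r0: exp(i) + (-3)·1 = 0 ⇒ exp(i) = 3
  r1: exp(ℓ) + (1)·1 = 0 ⇒ exp(ℓ) = -1
  r2: exp(ΔT) + (-2)·1 = 0 ⇒ exp(ΔT) = 2
Π_2 = i^3 · ℓ^-1 · ΔT^2 · X1

["3", "-1", "0", "2", "1", "0", "0"]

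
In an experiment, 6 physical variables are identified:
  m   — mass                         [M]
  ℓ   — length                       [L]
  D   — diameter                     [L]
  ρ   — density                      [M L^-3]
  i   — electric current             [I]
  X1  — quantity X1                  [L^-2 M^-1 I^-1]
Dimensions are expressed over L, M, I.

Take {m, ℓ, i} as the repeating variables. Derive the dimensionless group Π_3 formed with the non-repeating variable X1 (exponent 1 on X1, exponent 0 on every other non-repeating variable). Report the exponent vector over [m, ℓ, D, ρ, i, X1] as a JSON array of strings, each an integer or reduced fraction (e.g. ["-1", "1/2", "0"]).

Write exponents as rows L,M,I / cols m,ℓ,D,ρ,i,X1:
  L: [ 0  1  1 -3  0 -2]
  M: [ 1  0  0  1  0 -1]
  I: [ 0  0  0  0  1 -1]
Row reduction gives pivot columns m,ℓ,i; rank = 3
Repeat: m,ℓ,i; free: D,ρ,X1
RREF:
  r0: [   1    0    0    1    0   -1]
  r1: [   0    1    1   -3    0   -2]
  r2: [   0    0    0    0    1   -1]
Fix exponent of X1 at 1, D at 0, ρ at 0; solve each RREF row for its pivot's exponent:
  r0: exp(m) + (-1)·1 = 0 ⇒ exp(m) = 1
  r1: exp(ℓ) + (-2)·1 = 0 ⇒ exp(ℓ) = 2
  r2: exp(i) + (-1)·1 = 0 ⇒ exp(i) = 1
Π_3 = m · ℓ^2 · i · X1

["1", "2", "0", "0", "1", "1"]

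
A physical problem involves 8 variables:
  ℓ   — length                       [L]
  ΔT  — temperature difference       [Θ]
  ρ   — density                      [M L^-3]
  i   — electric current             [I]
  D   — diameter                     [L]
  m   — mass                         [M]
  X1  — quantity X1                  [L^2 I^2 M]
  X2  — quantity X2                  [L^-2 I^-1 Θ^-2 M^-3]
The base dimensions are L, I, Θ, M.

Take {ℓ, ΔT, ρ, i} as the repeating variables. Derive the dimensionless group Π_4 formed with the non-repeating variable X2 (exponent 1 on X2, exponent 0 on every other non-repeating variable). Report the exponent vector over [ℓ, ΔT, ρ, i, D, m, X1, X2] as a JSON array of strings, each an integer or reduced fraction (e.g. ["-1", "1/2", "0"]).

["11", "2", "3", "1", "0", "0", "0", "1"]

Write exponents as rows L,I,Θ,M / cols ℓ,ΔT,ρ,i,D,m,X1,X2:
  L: [ 1  0 -3  0  1  0  2 -2]
  I: [ 0  0  0  1  0  0  2 -1]
  Θ: [ 0  1  0  0  0  0  0 -2]
  M: [ 0  0  1  0  0  1  1 -3]
Row reduction gives pivot columns ℓ,ΔT,ρ,i; rank = 4
Pivot set = {ℓ,ΔT,ρ,i}, free = {D,m,X1,X2}
RREF:
  r0: [   1    0    0    0    1    3    5  -11]
  r1: [   0    1    0    0    0    0    0   -2]
  r2: [   0    0    1    0    0    1    1   -3]
  r3: [   0    0    0    1    0    0    2   -1]
Fix exponent of X2 at 1, D at 0, m at 0, X1 at 0; solve each RREF row for its pivot's exponent:
  r0: exp(ℓ) + (-11)·1 = 0 ⇒ exp(ℓ) = 11
  r1: exp(ΔT) + (-2)·1 = 0 ⇒ exp(ΔT) = 2
  r2: exp(ρ) + (-3)·1 = 0 ⇒ exp(ρ) = 3
  r3: exp(i) + (-1)·1 = 0 ⇒ exp(i) = 1
Π_4 = ℓ^11 · ΔT^2 · ρ^3 · i · X2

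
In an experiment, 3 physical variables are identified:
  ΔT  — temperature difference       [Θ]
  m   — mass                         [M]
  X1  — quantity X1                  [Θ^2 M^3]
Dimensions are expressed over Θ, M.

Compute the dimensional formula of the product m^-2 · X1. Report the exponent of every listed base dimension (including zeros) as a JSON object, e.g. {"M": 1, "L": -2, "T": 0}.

{"Θ": 2, "M": 1}

Exponent matrix [Θ,M] × [ΔT,m,X1]:
  Θ: [ 1  0  2]
  M: [ 0  1  3]
  [Θ]: (-2)·0+(1)·2 = 2
  [M]: (-2)·1+(1)·3 = 1
⇒ Θ^2 M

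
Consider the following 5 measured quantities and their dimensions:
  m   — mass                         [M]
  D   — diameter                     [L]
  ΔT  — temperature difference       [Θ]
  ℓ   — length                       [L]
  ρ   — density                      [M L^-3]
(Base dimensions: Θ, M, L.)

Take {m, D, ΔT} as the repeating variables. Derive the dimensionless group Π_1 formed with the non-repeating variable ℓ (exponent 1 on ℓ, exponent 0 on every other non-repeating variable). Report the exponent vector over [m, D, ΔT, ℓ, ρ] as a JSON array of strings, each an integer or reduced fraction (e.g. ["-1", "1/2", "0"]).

["0", "-1", "0", "1", "0"]

Write exponents as rows Θ,M,L / cols m,D,ΔT,ℓ,ρ:
  Θ: [ 0  0  1  0  0]
  M: [ 1  0  0  0  1]
  L: [ 0  1  0  1 -3]
Echelon form has 3 nonzero rows (pivots: m,D,ΔT)
Pivot set = {m,D,ΔT}, free = {ℓ,ρ}
RREF:
  r0: [   1    0    0    0    1]
  r1: [   0    1    0    1   -3]
  r2: [   0    0    1    0    0]
Fix exponent of ℓ at 1, ρ at 0; solve each RREF row for its pivot's exponent:
  r0: exp(m) + (0)·1 = 0 ⇒ exp(m) = 0
  r1: exp(D) + (1)·1 = 0 ⇒ exp(D) = -1
  r2: exp(ΔT) + (0)·1 = 0 ⇒ exp(ΔT) = 0
Π_1 = D^-1 · ℓ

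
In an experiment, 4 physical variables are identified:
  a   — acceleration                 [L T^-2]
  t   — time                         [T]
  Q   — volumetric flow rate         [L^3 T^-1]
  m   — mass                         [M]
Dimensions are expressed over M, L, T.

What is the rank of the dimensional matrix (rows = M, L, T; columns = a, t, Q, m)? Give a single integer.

Exponent matrix [M,L,T] × [a,t,Q,m]:
  M: [ 0  0  0  1]
  L: [ 1  0  3  0]
  T: [-2  1 -1  0]
Echelon form has 3 nonzero rows (pivots: a,t,m)

3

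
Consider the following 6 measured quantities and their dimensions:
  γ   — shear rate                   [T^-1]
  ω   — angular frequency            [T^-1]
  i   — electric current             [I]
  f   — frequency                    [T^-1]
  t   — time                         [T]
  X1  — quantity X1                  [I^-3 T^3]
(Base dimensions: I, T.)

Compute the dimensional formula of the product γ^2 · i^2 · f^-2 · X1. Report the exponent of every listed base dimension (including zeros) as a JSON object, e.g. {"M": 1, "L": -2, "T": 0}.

Dimensional matrix (I×T by γ×ω×i×f×t×X1):
  I: [ 0  0  1  0  0 -3]
  T: [-1 -1  0 -1  1  3]
  [I]: (2)·0+(2)·1+(-2)·0+(1)·-3 = -1
  [T]: (2)·-1+(2)·0+(-2)·-1+(1)·3 = 3
⇒ I^-1 T^3

{"I": -1, "T": 3}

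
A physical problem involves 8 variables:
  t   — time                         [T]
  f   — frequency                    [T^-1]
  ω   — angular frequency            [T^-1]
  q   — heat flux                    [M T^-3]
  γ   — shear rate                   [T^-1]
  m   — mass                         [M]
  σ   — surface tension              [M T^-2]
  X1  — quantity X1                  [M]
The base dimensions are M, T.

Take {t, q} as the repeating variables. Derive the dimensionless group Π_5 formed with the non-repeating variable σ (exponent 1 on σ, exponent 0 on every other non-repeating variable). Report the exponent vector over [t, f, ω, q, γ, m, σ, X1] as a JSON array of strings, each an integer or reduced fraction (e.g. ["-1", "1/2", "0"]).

Write exponents as rows M,T / cols t,f,ω,q,γ,m,σ,X1:
  M: [ 0  0  0  1  0  1  1  1]
  T: [ 1 -1 -1 -3 -1  0 -2  0]
RREF → pivots at {t,q} ⇒ r = 2
Repeat: t,q; free: f,ω,γ,m,σ,X1
RREF:
  r0: [   1   -1   -1    0   -1    3    1    3]
  r1: [   0    0    0    1    0    1    1    1]
Fix exponent of σ at 1, f at 0, ω at 0, γ at 0, m at 0, X1 at 0; solve each RREF row for its pivot's exponent:
  r0: exp(t) + (1)·1 = 0 ⇒ exp(t) = -1
  r1: exp(q) + (1)·1 = 0 ⇒ exp(q) = -1
Π_5 = t^-1 · q^-1 · σ

["-1", "0", "0", "-1", "0", "0", "1", "0"]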